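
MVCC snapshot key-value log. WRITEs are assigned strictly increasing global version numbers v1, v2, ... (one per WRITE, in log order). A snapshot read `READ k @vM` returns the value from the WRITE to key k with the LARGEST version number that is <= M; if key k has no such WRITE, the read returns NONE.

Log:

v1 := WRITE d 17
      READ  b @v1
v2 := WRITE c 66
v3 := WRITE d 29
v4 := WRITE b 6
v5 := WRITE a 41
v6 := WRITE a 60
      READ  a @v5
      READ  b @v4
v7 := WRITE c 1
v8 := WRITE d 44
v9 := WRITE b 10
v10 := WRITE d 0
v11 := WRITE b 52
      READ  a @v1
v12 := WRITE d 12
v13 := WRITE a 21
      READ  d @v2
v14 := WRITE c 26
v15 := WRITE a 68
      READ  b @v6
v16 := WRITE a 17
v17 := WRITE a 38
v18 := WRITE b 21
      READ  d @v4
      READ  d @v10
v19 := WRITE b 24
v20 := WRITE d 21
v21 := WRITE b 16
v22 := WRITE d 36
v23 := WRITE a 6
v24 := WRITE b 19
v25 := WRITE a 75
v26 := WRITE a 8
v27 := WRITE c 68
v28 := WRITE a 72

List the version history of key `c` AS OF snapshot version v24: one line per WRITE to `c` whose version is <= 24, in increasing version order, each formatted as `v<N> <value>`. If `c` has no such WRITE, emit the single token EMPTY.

Answer: v2 66
v7 1
v14 26

Derivation:
Scan writes for key=c with version <= 24:
  v1 WRITE d 17 -> skip
  v2 WRITE c 66 -> keep
  v3 WRITE d 29 -> skip
  v4 WRITE b 6 -> skip
  v5 WRITE a 41 -> skip
  v6 WRITE a 60 -> skip
  v7 WRITE c 1 -> keep
  v8 WRITE d 44 -> skip
  v9 WRITE b 10 -> skip
  v10 WRITE d 0 -> skip
  v11 WRITE b 52 -> skip
  v12 WRITE d 12 -> skip
  v13 WRITE a 21 -> skip
  v14 WRITE c 26 -> keep
  v15 WRITE a 68 -> skip
  v16 WRITE a 17 -> skip
  v17 WRITE a 38 -> skip
  v18 WRITE b 21 -> skip
  v19 WRITE b 24 -> skip
  v20 WRITE d 21 -> skip
  v21 WRITE b 16 -> skip
  v22 WRITE d 36 -> skip
  v23 WRITE a 6 -> skip
  v24 WRITE b 19 -> skip
  v25 WRITE a 75 -> skip
  v26 WRITE a 8 -> skip
  v27 WRITE c 68 -> drop (> snap)
  v28 WRITE a 72 -> skip
Collected: [(2, 66), (7, 1), (14, 26)]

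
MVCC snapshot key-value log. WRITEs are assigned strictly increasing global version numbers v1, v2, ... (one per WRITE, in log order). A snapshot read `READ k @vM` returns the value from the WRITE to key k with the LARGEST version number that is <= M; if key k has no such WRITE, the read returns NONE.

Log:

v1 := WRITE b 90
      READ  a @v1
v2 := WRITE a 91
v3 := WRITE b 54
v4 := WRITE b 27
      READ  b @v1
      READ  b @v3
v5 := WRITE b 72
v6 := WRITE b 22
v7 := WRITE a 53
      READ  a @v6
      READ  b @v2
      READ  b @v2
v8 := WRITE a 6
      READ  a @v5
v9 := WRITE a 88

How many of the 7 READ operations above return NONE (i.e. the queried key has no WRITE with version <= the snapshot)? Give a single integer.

Answer: 1

Derivation:
v1: WRITE b=90  (b history now [(1, 90)])
READ a @v1: history=[] -> no version <= 1 -> NONE
v2: WRITE a=91  (a history now [(2, 91)])
v3: WRITE b=54  (b history now [(1, 90), (3, 54)])
v4: WRITE b=27  (b history now [(1, 90), (3, 54), (4, 27)])
READ b @v1: history=[(1, 90), (3, 54), (4, 27)] -> pick v1 -> 90
READ b @v3: history=[(1, 90), (3, 54), (4, 27)] -> pick v3 -> 54
v5: WRITE b=72  (b history now [(1, 90), (3, 54), (4, 27), (5, 72)])
v6: WRITE b=22  (b history now [(1, 90), (3, 54), (4, 27), (5, 72), (6, 22)])
v7: WRITE a=53  (a history now [(2, 91), (7, 53)])
READ a @v6: history=[(2, 91), (7, 53)] -> pick v2 -> 91
READ b @v2: history=[(1, 90), (3, 54), (4, 27), (5, 72), (6, 22)] -> pick v1 -> 90
READ b @v2: history=[(1, 90), (3, 54), (4, 27), (5, 72), (6, 22)] -> pick v1 -> 90
v8: WRITE a=6  (a history now [(2, 91), (7, 53), (8, 6)])
READ a @v5: history=[(2, 91), (7, 53), (8, 6)] -> pick v2 -> 91
v9: WRITE a=88  (a history now [(2, 91), (7, 53), (8, 6), (9, 88)])
Read results in order: ['NONE', '90', '54', '91', '90', '90', '91']
NONE count = 1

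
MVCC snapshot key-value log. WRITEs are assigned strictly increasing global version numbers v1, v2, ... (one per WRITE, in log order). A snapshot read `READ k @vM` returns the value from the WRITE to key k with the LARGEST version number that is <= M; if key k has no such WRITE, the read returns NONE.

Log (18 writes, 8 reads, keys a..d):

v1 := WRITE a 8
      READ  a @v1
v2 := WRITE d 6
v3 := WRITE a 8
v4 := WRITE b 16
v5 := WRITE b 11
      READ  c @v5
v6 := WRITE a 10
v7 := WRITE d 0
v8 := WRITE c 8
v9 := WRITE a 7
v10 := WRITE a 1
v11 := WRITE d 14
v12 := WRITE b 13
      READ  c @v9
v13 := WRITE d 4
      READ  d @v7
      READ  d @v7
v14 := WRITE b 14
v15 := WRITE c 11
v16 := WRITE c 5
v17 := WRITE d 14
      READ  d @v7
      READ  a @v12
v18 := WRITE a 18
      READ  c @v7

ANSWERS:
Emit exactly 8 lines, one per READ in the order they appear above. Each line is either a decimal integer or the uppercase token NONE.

Answer: 8
NONE
8
0
0
0
1
NONE

Derivation:
v1: WRITE a=8  (a history now [(1, 8)])
READ a @v1: history=[(1, 8)] -> pick v1 -> 8
v2: WRITE d=6  (d history now [(2, 6)])
v3: WRITE a=8  (a history now [(1, 8), (3, 8)])
v4: WRITE b=16  (b history now [(4, 16)])
v5: WRITE b=11  (b history now [(4, 16), (5, 11)])
READ c @v5: history=[] -> no version <= 5 -> NONE
v6: WRITE a=10  (a history now [(1, 8), (3, 8), (6, 10)])
v7: WRITE d=0  (d history now [(2, 6), (7, 0)])
v8: WRITE c=8  (c history now [(8, 8)])
v9: WRITE a=7  (a history now [(1, 8), (3, 8), (6, 10), (9, 7)])
v10: WRITE a=1  (a history now [(1, 8), (3, 8), (6, 10), (9, 7), (10, 1)])
v11: WRITE d=14  (d history now [(2, 6), (7, 0), (11, 14)])
v12: WRITE b=13  (b history now [(4, 16), (5, 11), (12, 13)])
READ c @v9: history=[(8, 8)] -> pick v8 -> 8
v13: WRITE d=4  (d history now [(2, 6), (7, 0), (11, 14), (13, 4)])
READ d @v7: history=[(2, 6), (7, 0), (11, 14), (13, 4)] -> pick v7 -> 0
READ d @v7: history=[(2, 6), (7, 0), (11, 14), (13, 4)] -> pick v7 -> 0
v14: WRITE b=14  (b history now [(4, 16), (5, 11), (12, 13), (14, 14)])
v15: WRITE c=11  (c history now [(8, 8), (15, 11)])
v16: WRITE c=5  (c history now [(8, 8), (15, 11), (16, 5)])
v17: WRITE d=14  (d history now [(2, 6), (7, 0), (11, 14), (13, 4), (17, 14)])
READ d @v7: history=[(2, 6), (7, 0), (11, 14), (13, 4), (17, 14)] -> pick v7 -> 0
READ a @v12: history=[(1, 8), (3, 8), (6, 10), (9, 7), (10, 1)] -> pick v10 -> 1
v18: WRITE a=18  (a history now [(1, 8), (3, 8), (6, 10), (9, 7), (10, 1), (18, 18)])
READ c @v7: history=[(8, 8), (15, 11), (16, 5)] -> no version <= 7 -> NONE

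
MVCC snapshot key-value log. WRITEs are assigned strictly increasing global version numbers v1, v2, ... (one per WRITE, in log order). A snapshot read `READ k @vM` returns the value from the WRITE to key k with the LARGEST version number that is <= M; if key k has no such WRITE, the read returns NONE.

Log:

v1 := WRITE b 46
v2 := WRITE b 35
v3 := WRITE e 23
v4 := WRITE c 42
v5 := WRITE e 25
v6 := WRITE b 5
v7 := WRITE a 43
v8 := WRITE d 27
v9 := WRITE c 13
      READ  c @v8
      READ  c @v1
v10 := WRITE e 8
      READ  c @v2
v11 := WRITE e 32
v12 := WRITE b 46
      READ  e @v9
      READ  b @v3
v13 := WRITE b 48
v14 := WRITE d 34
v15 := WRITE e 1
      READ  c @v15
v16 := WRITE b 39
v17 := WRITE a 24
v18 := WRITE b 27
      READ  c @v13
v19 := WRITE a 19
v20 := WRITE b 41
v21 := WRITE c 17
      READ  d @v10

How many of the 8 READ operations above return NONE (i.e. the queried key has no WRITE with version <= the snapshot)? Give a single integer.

v1: WRITE b=46  (b history now [(1, 46)])
v2: WRITE b=35  (b history now [(1, 46), (2, 35)])
v3: WRITE e=23  (e history now [(3, 23)])
v4: WRITE c=42  (c history now [(4, 42)])
v5: WRITE e=25  (e history now [(3, 23), (5, 25)])
v6: WRITE b=5  (b history now [(1, 46), (2, 35), (6, 5)])
v7: WRITE a=43  (a history now [(7, 43)])
v8: WRITE d=27  (d history now [(8, 27)])
v9: WRITE c=13  (c history now [(4, 42), (9, 13)])
READ c @v8: history=[(4, 42), (9, 13)] -> pick v4 -> 42
READ c @v1: history=[(4, 42), (9, 13)] -> no version <= 1 -> NONE
v10: WRITE e=8  (e history now [(3, 23), (5, 25), (10, 8)])
READ c @v2: history=[(4, 42), (9, 13)] -> no version <= 2 -> NONE
v11: WRITE e=32  (e history now [(3, 23), (5, 25), (10, 8), (11, 32)])
v12: WRITE b=46  (b history now [(1, 46), (2, 35), (6, 5), (12, 46)])
READ e @v9: history=[(3, 23), (5, 25), (10, 8), (11, 32)] -> pick v5 -> 25
READ b @v3: history=[(1, 46), (2, 35), (6, 5), (12, 46)] -> pick v2 -> 35
v13: WRITE b=48  (b history now [(1, 46), (2, 35), (6, 5), (12, 46), (13, 48)])
v14: WRITE d=34  (d history now [(8, 27), (14, 34)])
v15: WRITE e=1  (e history now [(3, 23), (5, 25), (10, 8), (11, 32), (15, 1)])
READ c @v15: history=[(4, 42), (9, 13)] -> pick v9 -> 13
v16: WRITE b=39  (b history now [(1, 46), (2, 35), (6, 5), (12, 46), (13, 48), (16, 39)])
v17: WRITE a=24  (a history now [(7, 43), (17, 24)])
v18: WRITE b=27  (b history now [(1, 46), (2, 35), (6, 5), (12, 46), (13, 48), (16, 39), (18, 27)])
READ c @v13: history=[(4, 42), (9, 13)] -> pick v9 -> 13
v19: WRITE a=19  (a history now [(7, 43), (17, 24), (19, 19)])
v20: WRITE b=41  (b history now [(1, 46), (2, 35), (6, 5), (12, 46), (13, 48), (16, 39), (18, 27), (20, 41)])
v21: WRITE c=17  (c history now [(4, 42), (9, 13), (21, 17)])
READ d @v10: history=[(8, 27), (14, 34)] -> pick v8 -> 27
Read results in order: ['42', 'NONE', 'NONE', '25', '35', '13', '13', '27']
NONE count = 2

Answer: 2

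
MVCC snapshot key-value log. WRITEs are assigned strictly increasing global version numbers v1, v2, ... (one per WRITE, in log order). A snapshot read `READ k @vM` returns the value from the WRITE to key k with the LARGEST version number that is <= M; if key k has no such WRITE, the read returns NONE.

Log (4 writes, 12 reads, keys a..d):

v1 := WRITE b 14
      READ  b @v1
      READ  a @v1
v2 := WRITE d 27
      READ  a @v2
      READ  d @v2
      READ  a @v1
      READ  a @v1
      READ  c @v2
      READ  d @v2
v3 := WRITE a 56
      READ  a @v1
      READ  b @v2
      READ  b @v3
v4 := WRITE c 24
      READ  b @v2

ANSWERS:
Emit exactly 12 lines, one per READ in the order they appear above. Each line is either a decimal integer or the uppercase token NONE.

Answer: 14
NONE
NONE
27
NONE
NONE
NONE
27
NONE
14
14
14

Derivation:
v1: WRITE b=14  (b history now [(1, 14)])
READ b @v1: history=[(1, 14)] -> pick v1 -> 14
READ a @v1: history=[] -> no version <= 1 -> NONE
v2: WRITE d=27  (d history now [(2, 27)])
READ a @v2: history=[] -> no version <= 2 -> NONE
READ d @v2: history=[(2, 27)] -> pick v2 -> 27
READ a @v1: history=[] -> no version <= 1 -> NONE
READ a @v1: history=[] -> no version <= 1 -> NONE
READ c @v2: history=[] -> no version <= 2 -> NONE
READ d @v2: history=[(2, 27)] -> pick v2 -> 27
v3: WRITE a=56  (a history now [(3, 56)])
READ a @v1: history=[(3, 56)] -> no version <= 1 -> NONE
READ b @v2: history=[(1, 14)] -> pick v1 -> 14
READ b @v3: history=[(1, 14)] -> pick v1 -> 14
v4: WRITE c=24  (c history now [(4, 24)])
READ b @v2: history=[(1, 14)] -> pick v1 -> 14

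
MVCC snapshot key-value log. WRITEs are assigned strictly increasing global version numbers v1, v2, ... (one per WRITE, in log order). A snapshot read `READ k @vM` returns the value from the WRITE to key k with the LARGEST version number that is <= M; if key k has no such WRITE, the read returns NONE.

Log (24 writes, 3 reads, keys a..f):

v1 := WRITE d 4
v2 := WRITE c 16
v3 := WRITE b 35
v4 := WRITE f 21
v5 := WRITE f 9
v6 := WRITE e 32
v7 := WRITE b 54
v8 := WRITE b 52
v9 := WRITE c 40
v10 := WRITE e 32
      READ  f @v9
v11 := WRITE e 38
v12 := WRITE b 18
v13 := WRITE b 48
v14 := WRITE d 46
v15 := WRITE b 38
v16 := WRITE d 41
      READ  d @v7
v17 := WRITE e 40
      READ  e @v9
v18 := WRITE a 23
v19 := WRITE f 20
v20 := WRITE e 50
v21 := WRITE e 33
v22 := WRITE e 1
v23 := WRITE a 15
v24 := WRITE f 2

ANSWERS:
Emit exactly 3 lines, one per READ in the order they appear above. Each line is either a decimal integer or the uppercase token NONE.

v1: WRITE d=4  (d history now [(1, 4)])
v2: WRITE c=16  (c history now [(2, 16)])
v3: WRITE b=35  (b history now [(3, 35)])
v4: WRITE f=21  (f history now [(4, 21)])
v5: WRITE f=9  (f history now [(4, 21), (5, 9)])
v6: WRITE e=32  (e history now [(6, 32)])
v7: WRITE b=54  (b history now [(3, 35), (7, 54)])
v8: WRITE b=52  (b history now [(3, 35), (7, 54), (8, 52)])
v9: WRITE c=40  (c history now [(2, 16), (9, 40)])
v10: WRITE e=32  (e history now [(6, 32), (10, 32)])
READ f @v9: history=[(4, 21), (5, 9)] -> pick v5 -> 9
v11: WRITE e=38  (e history now [(6, 32), (10, 32), (11, 38)])
v12: WRITE b=18  (b history now [(3, 35), (7, 54), (8, 52), (12, 18)])
v13: WRITE b=48  (b history now [(3, 35), (7, 54), (8, 52), (12, 18), (13, 48)])
v14: WRITE d=46  (d history now [(1, 4), (14, 46)])
v15: WRITE b=38  (b history now [(3, 35), (7, 54), (8, 52), (12, 18), (13, 48), (15, 38)])
v16: WRITE d=41  (d history now [(1, 4), (14, 46), (16, 41)])
READ d @v7: history=[(1, 4), (14, 46), (16, 41)] -> pick v1 -> 4
v17: WRITE e=40  (e history now [(6, 32), (10, 32), (11, 38), (17, 40)])
READ e @v9: history=[(6, 32), (10, 32), (11, 38), (17, 40)] -> pick v6 -> 32
v18: WRITE a=23  (a history now [(18, 23)])
v19: WRITE f=20  (f history now [(4, 21), (5, 9), (19, 20)])
v20: WRITE e=50  (e history now [(6, 32), (10, 32), (11, 38), (17, 40), (20, 50)])
v21: WRITE e=33  (e history now [(6, 32), (10, 32), (11, 38), (17, 40), (20, 50), (21, 33)])
v22: WRITE e=1  (e history now [(6, 32), (10, 32), (11, 38), (17, 40), (20, 50), (21, 33), (22, 1)])
v23: WRITE a=15  (a history now [(18, 23), (23, 15)])
v24: WRITE f=2  (f history now [(4, 21), (5, 9), (19, 20), (24, 2)])

Answer: 9
4
32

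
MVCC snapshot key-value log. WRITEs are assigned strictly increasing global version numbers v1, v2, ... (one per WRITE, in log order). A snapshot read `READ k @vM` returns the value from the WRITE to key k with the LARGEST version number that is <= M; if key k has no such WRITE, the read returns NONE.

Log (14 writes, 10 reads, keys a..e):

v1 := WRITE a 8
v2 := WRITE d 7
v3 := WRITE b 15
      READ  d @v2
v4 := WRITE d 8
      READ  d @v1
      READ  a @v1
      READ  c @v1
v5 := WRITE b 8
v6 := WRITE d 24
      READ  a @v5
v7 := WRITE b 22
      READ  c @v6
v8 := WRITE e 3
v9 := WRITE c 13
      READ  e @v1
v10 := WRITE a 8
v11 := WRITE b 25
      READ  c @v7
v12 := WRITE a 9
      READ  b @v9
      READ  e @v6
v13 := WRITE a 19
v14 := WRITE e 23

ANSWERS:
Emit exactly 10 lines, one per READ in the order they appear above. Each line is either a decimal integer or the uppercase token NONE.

Answer: 7
NONE
8
NONE
8
NONE
NONE
NONE
22
NONE

Derivation:
v1: WRITE a=8  (a history now [(1, 8)])
v2: WRITE d=7  (d history now [(2, 7)])
v3: WRITE b=15  (b history now [(3, 15)])
READ d @v2: history=[(2, 7)] -> pick v2 -> 7
v4: WRITE d=8  (d history now [(2, 7), (4, 8)])
READ d @v1: history=[(2, 7), (4, 8)] -> no version <= 1 -> NONE
READ a @v1: history=[(1, 8)] -> pick v1 -> 8
READ c @v1: history=[] -> no version <= 1 -> NONE
v5: WRITE b=8  (b history now [(3, 15), (5, 8)])
v6: WRITE d=24  (d history now [(2, 7), (4, 8), (6, 24)])
READ a @v5: history=[(1, 8)] -> pick v1 -> 8
v7: WRITE b=22  (b history now [(3, 15), (5, 8), (7, 22)])
READ c @v6: history=[] -> no version <= 6 -> NONE
v8: WRITE e=3  (e history now [(8, 3)])
v9: WRITE c=13  (c history now [(9, 13)])
READ e @v1: history=[(8, 3)] -> no version <= 1 -> NONE
v10: WRITE a=8  (a history now [(1, 8), (10, 8)])
v11: WRITE b=25  (b history now [(3, 15), (5, 8), (7, 22), (11, 25)])
READ c @v7: history=[(9, 13)] -> no version <= 7 -> NONE
v12: WRITE a=9  (a history now [(1, 8), (10, 8), (12, 9)])
READ b @v9: history=[(3, 15), (5, 8), (7, 22), (11, 25)] -> pick v7 -> 22
READ e @v6: history=[(8, 3)] -> no version <= 6 -> NONE
v13: WRITE a=19  (a history now [(1, 8), (10, 8), (12, 9), (13, 19)])
v14: WRITE e=23  (e history now [(8, 3), (14, 23)])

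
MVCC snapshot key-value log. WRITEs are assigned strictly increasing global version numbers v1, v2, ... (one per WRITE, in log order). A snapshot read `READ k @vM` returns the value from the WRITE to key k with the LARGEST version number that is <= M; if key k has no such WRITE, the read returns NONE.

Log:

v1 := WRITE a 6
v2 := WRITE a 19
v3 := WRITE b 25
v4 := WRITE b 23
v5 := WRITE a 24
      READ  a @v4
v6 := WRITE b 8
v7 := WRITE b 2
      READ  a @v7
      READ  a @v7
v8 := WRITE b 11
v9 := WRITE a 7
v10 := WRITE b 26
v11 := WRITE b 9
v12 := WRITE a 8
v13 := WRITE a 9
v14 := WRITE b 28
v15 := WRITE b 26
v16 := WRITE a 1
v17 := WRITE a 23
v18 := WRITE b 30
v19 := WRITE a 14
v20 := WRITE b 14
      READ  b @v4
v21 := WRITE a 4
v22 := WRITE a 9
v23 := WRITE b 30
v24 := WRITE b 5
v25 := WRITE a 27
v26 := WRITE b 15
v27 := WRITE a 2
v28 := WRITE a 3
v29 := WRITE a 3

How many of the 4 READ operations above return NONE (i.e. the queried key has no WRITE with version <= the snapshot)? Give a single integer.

Answer: 0

Derivation:
v1: WRITE a=6  (a history now [(1, 6)])
v2: WRITE a=19  (a history now [(1, 6), (2, 19)])
v3: WRITE b=25  (b history now [(3, 25)])
v4: WRITE b=23  (b history now [(3, 25), (4, 23)])
v5: WRITE a=24  (a history now [(1, 6), (2, 19), (5, 24)])
READ a @v4: history=[(1, 6), (2, 19), (5, 24)] -> pick v2 -> 19
v6: WRITE b=8  (b history now [(3, 25), (4, 23), (6, 8)])
v7: WRITE b=2  (b history now [(3, 25), (4, 23), (6, 8), (7, 2)])
READ a @v7: history=[(1, 6), (2, 19), (5, 24)] -> pick v5 -> 24
READ a @v7: history=[(1, 6), (2, 19), (5, 24)] -> pick v5 -> 24
v8: WRITE b=11  (b history now [(3, 25), (4, 23), (6, 8), (7, 2), (8, 11)])
v9: WRITE a=7  (a history now [(1, 6), (2, 19), (5, 24), (9, 7)])
v10: WRITE b=26  (b history now [(3, 25), (4, 23), (6, 8), (7, 2), (8, 11), (10, 26)])
v11: WRITE b=9  (b history now [(3, 25), (4, 23), (6, 8), (7, 2), (8, 11), (10, 26), (11, 9)])
v12: WRITE a=8  (a history now [(1, 6), (2, 19), (5, 24), (9, 7), (12, 8)])
v13: WRITE a=9  (a history now [(1, 6), (2, 19), (5, 24), (9, 7), (12, 8), (13, 9)])
v14: WRITE b=28  (b history now [(3, 25), (4, 23), (6, 8), (7, 2), (8, 11), (10, 26), (11, 9), (14, 28)])
v15: WRITE b=26  (b history now [(3, 25), (4, 23), (6, 8), (7, 2), (8, 11), (10, 26), (11, 9), (14, 28), (15, 26)])
v16: WRITE a=1  (a history now [(1, 6), (2, 19), (5, 24), (9, 7), (12, 8), (13, 9), (16, 1)])
v17: WRITE a=23  (a history now [(1, 6), (2, 19), (5, 24), (9, 7), (12, 8), (13, 9), (16, 1), (17, 23)])
v18: WRITE b=30  (b history now [(3, 25), (4, 23), (6, 8), (7, 2), (8, 11), (10, 26), (11, 9), (14, 28), (15, 26), (18, 30)])
v19: WRITE a=14  (a history now [(1, 6), (2, 19), (5, 24), (9, 7), (12, 8), (13, 9), (16, 1), (17, 23), (19, 14)])
v20: WRITE b=14  (b history now [(3, 25), (4, 23), (6, 8), (7, 2), (8, 11), (10, 26), (11, 9), (14, 28), (15, 26), (18, 30), (20, 14)])
READ b @v4: history=[(3, 25), (4, 23), (6, 8), (7, 2), (8, 11), (10, 26), (11, 9), (14, 28), (15, 26), (18, 30), (20, 14)] -> pick v4 -> 23
v21: WRITE a=4  (a history now [(1, 6), (2, 19), (5, 24), (9, 7), (12, 8), (13, 9), (16, 1), (17, 23), (19, 14), (21, 4)])
v22: WRITE a=9  (a history now [(1, 6), (2, 19), (5, 24), (9, 7), (12, 8), (13, 9), (16, 1), (17, 23), (19, 14), (21, 4), (22, 9)])
v23: WRITE b=30  (b history now [(3, 25), (4, 23), (6, 8), (7, 2), (8, 11), (10, 26), (11, 9), (14, 28), (15, 26), (18, 30), (20, 14), (23, 30)])
v24: WRITE b=5  (b history now [(3, 25), (4, 23), (6, 8), (7, 2), (8, 11), (10, 26), (11, 9), (14, 28), (15, 26), (18, 30), (20, 14), (23, 30), (24, 5)])
v25: WRITE a=27  (a history now [(1, 6), (2, 19), (5, 24), (9, 7), (12, 8), (13, 9), (16, 1), (17, 23), (19, 14), (21, 4), (22, 9), (25, 27)])
v26: WRITE b=15  (b history now [(3, 25), (4, 23), (6, 8), (7, 2), (8, 11), (10, 26), (11, 9), (14, 28), (15, 26), (18, 30), (20, 14), (23, 30), (24, 5), (26, 15)])
v27: WRITE a=2  (a history now [(1, 6), (2, 19), (5, 24), (9, 7), (12, 8), (13, 9), (16, 1), (17, 23), (19, 14), (21, 4), (22, 9), (25, 27), (27, 2)])
v28: WRITE a=3  (a history now [(1, 6), (2, 19), (5, 24), (9, 7), (12, 8), (13, 9), (16, 1), (17, 23), (19, 14), (21, 4), (22, 9), (25, 27), (27, 2), (28, 3)])
v29: WRITE a=3  (a history now [(1, 6), (2, 19), (5, 24), (9, 7), (12, 8), (13, 9), (16, 1), (17, 23), (19, 14), (21, 4), (22, 9), (25, 27), (27, 2), (28, 3), (29, 3)])
Read results in order: ['19', '24', '24', '23']
NONE count = 0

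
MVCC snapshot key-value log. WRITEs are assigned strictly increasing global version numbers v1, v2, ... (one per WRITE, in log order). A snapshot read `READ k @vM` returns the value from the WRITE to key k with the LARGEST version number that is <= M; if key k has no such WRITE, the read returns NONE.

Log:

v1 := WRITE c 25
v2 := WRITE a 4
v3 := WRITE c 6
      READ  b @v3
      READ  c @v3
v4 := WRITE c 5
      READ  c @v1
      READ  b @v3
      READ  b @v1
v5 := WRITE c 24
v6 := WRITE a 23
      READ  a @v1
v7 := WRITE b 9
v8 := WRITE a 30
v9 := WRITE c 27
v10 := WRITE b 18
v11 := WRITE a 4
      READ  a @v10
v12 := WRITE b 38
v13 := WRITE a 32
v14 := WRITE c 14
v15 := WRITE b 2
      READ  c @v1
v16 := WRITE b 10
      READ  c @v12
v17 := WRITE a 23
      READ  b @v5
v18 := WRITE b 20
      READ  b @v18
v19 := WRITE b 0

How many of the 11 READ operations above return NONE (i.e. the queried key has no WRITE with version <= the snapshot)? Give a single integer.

Answer: 5

Derivation:
v1: WRITE c=25  (c history now [(1, 25)])
v2: WRITE a=4  (a history now [(2, 4)])
v3: WRITE c=6  (c history now [(1, 25), (3, 6)])
READ b @v3: history=[] -> no version <= 3 -> NONE
READ c @v3: history=[(1, 25), (3, 6)] -> pick v3 -> 6
v4: WRITE c=5  (c history now [(1, 25), (3, 6), (4, 5)])
READ c @v1: history=[(1, 25), (3, 6), (4, 5)] -> pick v1 -> 25
READ b @v3: history=[] -> no version <= 3 -> NONE
READ b @v1: history=[] -> no version <= 1 -> NONE
v5: WRITE c=24  (c history now [(1, 25), (3, 6), (4, 5), (5, 24)])
v6: WRITE a=23  (a history now [(2, 4), (6, 23)])
READ a @v1: history=[(2, 4), (6, 23)] -> no version <= 1 -> NONE
v7: WRITE b=9  (b history now [(7, 9)])
v8: WRITE a=30  (a history now [(2, 4), (6, 23), (8, 30)])
v9: WRITE c=27  (c history now [(1, 25), (3, 6), (4, 5), (5, 24), (9, 27)])
v10: WRITE b=18  (b history now [(7, 9), (10, 18)])
v11: WRITE a=4  (a history now [(2, 4), (6, 23), (8, 30), (11, 4)])
READ a @v10: history=[(2, 4), (6, 23), (8, 30), (11, 4)] -> pick v8 -> 30
v12: WRITE b=38  (b history now [(7, 9), (10, 18), (12, 38)])
v13: WRITE a=32  (a history now [(2, 4), (6, 23), (8, 30), (11, 4), (13, 32)])
v14: WRITE c=14  (c history now [(1, 25), (3, 6), (4, 5), (5, 24), (9, 27), (14, 14)])
v15: WRITE b=2  (b history now [(7, 9), (10, 18), (12, 38), (15, 2)])
READ c @v1: history=[(1, 25), (3, 6), (4, 5), (5, 24), (9, 27), (14, 14)] -> pick v1 -> 25
v16: WRITE b=10  (b history now [(7, 9), (10, 18), (12, 38), (15, 2), (16, 10)])
READ c @v12: history=[(1, 25), (3, 6), (4, 5), (5, 24), (9, 27), (14, 14)] -> pick v9 -> 27
v17: WRITE a=23  (a history now [(2, 4), (6, 23), (8, 30), (11, 4), (13, 32), (17, 23)])
READ b @v5: history=[(7, 9), (10, 18), (12, 38), (15, 2), (16, 10)] -> no version <= 5 -> NONE
v18: WRITE b=20  (b history now [(7, 9), (10, 18), (12, 38), (15, 2), (16, 10), (18, 20)])
READ b @v18: history=[(7, 9), (10, 18), (12, 38), (15, 2), (16, 10), (18, 20)] -> pick v18 -> 20
v19: WRITE b=0  (b history now [(7, 9), (10, 18), (12, 38), (15, 2), (16, 10), (18, 20), (19, 0)])
Read results in order: ['NONE', '6', '25', 'NONE', 'NONE', 'NONE', '30', '25', '27', 'NONE', '20']
NONE count = 5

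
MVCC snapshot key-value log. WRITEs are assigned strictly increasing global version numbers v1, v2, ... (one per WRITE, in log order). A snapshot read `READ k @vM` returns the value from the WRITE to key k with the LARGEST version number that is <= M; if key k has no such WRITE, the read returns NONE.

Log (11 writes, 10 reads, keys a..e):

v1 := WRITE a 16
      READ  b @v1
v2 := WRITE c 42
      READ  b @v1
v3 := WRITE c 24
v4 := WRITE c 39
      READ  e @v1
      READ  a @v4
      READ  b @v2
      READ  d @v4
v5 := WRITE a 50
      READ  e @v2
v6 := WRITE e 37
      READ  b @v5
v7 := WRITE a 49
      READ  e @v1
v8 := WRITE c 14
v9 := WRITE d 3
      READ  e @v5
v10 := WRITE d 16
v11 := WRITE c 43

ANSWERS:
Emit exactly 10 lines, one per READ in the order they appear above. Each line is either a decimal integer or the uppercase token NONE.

Answer: NONE
NONE
NONE
16
NONE
NONE
NONE
NONE
NONE
NONE

Derivation:
v1: WRITE a=16  (a history now [(1, 16)])
READ b @v1: history=[] -> no version <= 1 -> NONE
v2: WRITE c=42  (c history now [(2, 42)])
READ b @v1: history=[] -> no version <= 1 -> NONE
v3: WRITE c=24  (c history now [(2, 42), (3, 24)])
v4: WRITE c=39  (c history now [(2, 42), (3, 24), (4, 39)])
READ e @v1: history=[] -> no version <= 1 -> NONE
READ a @v4: history=[(1, 16)] -> pick v1 -> 16
READ b @v2: history=[] -> no version <= 2 -> NONE
READ d @v4: history=[] -> no version <= 4 -> NONE
v5: WRITE a=50  (a history now [(1, 16), (5, 50)])
READ e @v2: history=[] -> no version <= 2 -> NONE
v6: WRITE e=37  (e history now [(6, 37)])
READ b @v5: history=[] -> no version <= 5 -> NONE
v7: WRITE a=49  (a history now [(1, 16), (5, 50), (7, 49)])
READ e @v1: history=[(6, 37)] -> no version <= 1 -> NONE
v8: WRITE c=14  (c history now [(2, 42), (3, 24), (4, 39), (8, 14)])
v9: WRITE d=3  (d history now [(9, 3)])
READ e @v5: history=[(6, 37)] -> no version <= 5 -> NONE
v10: WRITE d=16  (d history now [(9, 3), (10, 16)])
v11: WRITE c=43  (c history now [(2, 42), (3, 24), (4, 39), (8, 14), (11, 43)])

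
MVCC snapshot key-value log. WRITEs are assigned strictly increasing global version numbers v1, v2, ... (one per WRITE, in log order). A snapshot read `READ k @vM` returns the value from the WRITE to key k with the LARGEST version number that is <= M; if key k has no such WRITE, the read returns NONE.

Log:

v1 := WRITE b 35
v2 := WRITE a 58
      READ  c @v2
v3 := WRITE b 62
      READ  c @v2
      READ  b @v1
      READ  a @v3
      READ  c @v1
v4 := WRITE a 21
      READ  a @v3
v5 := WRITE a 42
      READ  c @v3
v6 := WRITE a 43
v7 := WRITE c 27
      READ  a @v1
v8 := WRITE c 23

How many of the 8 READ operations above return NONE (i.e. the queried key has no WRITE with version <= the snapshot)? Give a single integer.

v1: WRITE b=35  (b history now [(1, 35)])
v2: WRITE a=58  (a history now [(2, 58)])
READ c @v2: history=[] -> no version <= 2 -> NONE
v3: WRITE b=62  (b history now [(1, 35), (3, 62)])
READ c @v2: history=[] -> no version <= 2 -> NONE
READ b @v1: history=[(1, 35), (3, 62)] -> pick v1 -> 35
READ a @v3: history=[(2, 58)] -> pick v2 -> 58
READ c @v1: history=[] -> no version <= 1 -> NONE
v4: WRITE a=21  (a history now [(2, 58), (4, 21)])
READ a @v3: history=[(2, 58), (4, 21)] -> pick v2 -> 58
v5: WRITE a=42  (a history now [(2, 58), (4, 21), (5, 42)])
READ c @v3: history=[] -> no version <= 3 -> NONE
v6: WRITE a=43  (a history now [(2, 58), (4, 21), (5, 42), (6, 43)])
v7: WRITE c=27  (c history now [(7, 27)])
READ a @v1: history=[(2, 58), (4, 21), (5, 42), (6, 43)] -> no version <= 1 -> NONE
v8: WRITE c=23  (c history now [(7, 27), (8, 23)])
Read results in order: ['NONE', 'NONE', '35', '58', 'NONE', '58', 'NONE', 'NONE']
NONE count = 5

Answer: 5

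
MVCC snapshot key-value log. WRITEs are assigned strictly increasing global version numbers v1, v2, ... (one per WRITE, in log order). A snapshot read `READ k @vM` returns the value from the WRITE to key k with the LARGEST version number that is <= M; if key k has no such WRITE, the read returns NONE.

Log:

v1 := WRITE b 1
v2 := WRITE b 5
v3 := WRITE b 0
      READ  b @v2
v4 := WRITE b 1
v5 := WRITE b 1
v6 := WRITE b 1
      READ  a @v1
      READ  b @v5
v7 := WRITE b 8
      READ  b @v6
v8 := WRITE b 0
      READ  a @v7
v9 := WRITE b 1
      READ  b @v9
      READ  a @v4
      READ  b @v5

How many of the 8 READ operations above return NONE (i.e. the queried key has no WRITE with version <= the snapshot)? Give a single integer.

v1: WRITE b=1  (b history now [(1, 1)])
v2: WRITE b=5  (b history now [(1, 1), (2, 5)])
v3: WRITE b=0  (b history now [(1, 1), (2, 5), (3, 0)])
READ b @v2: history=[(1, 1), (2, 5), (3, 0)] -> pick v2 -> 5
v4: WRITE b=1  (b history now [(1, 1), (2, 5), (3, 0), (4, 1)])
v5: WRITE b=1  (b history now [(1, 1), (2, 5), (3, 0), (4, 1), (5, 1)])
v6: WRITE b=1  (b history now [(1, 1), (2, 5), (3, 0), (4, 1), (5, 1), (6, 1)])
READ a @v1: history=[] -> no version <= 1 -> NONE
READ b @v5: history=[(1, 1), (2, 5), (3, 0), (4, 1), (5, 1), (6, 1)] -> pick v5 -> 1
v7: WRITE b=8  (b history now [(1, 1), (2, 5), (3, 0), (4, 1), (5, 1), (6, 1), (7, 8)])
READ b @v6: history=[(1, 1), (2, 5), (3, 0), (4, 1), (5, 1), (6, 1), (7, 8)] -> pick v6 -> 1
v8: WRITE b=0  (b history now [(1, 1), (2, 5), (3, 0), (4, 1), (5, 1), (6, 1), (7, 8), (8, 0)])
READ a @v7: history=[] -> no version <= 7 -> NONE
v9: WRITE b=1  (b history now [(1, 1), (2, 5), (3, 0), (4, 1), (5, 1), (6, 1), (7, 8), (8, 0), (9, 1)])
READ b @v9: history=[(1, 1), (2, 5), (3, 0), (4, 1), (5, 1), (6, 1), (7, 8), (8, 0), (9, 1)] -> pick v9 -> 1
READ a @v4: history=[] -> no version <= 4 -> NONE
READ b @v5: history=[(1, 1), (2, 5), (3, 0), (4, 1), (5, 1), (6, 1), (7, 8), (8, 0), (9, 1)] -> pick v5 -> 1
Read results in order: ['5', 'NONE', '1', '1', 'NONE', '1', 'NONE', '1']
NONE count = 3

Answer: 3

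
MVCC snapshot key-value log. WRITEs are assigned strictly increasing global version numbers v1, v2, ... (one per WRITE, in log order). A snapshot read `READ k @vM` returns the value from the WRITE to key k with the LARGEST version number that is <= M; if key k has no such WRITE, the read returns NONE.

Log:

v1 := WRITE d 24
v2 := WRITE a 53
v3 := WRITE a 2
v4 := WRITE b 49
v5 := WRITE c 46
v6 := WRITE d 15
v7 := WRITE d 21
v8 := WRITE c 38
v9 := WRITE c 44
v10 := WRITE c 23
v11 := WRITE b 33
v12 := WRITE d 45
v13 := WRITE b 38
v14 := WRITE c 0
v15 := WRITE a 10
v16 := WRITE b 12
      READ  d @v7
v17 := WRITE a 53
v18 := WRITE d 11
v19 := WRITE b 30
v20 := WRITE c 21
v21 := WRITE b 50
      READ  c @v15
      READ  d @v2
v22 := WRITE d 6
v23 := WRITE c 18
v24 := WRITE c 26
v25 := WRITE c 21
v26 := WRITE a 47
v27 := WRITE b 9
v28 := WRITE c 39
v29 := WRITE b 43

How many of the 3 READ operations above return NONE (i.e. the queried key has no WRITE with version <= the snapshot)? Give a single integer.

v1: WRITE d=24  (d history now [(1, 24)])
v2: WRITE a=53  (a history now [(2, 53)])
v3: WRITE a=2  (a history now [(2, 53), (3, 2)])
v4: WRITE b=49  (b history now [(4, 49)])
v5: WRITE c=46  (c history now [(5, 46)])
v6: WRITE d=15  (d history now [(1, 24), (6, 15)])
v7: WRITE d=21  (d history now [(1, 24), (6, 15), (7, 21)])
v8: WRITE c=38  (c history now [(5, 46), (8, 38)])
v9: WRITE c=44  (c history now [(5, 46), (8, 38), (9, 44)])
v10: WRITE c=23  (c history now [(5, 46), (8, 38), (9, 44), (10, 23)])
v11: WRITE b=33  (b history now [(4, 49), (11, 33)])
v12: WRITE d=45  (d history now [(1, 24), (6, 15), (7, 21), (12, 45)])
v13: WRITE b=38  (b history now [(4, 49), (11, 33), (13, 38)])
v14: WRITE c=0  (c history now [(5, 46), (8, 38), (9, 44), (10, 23), (14, 0)])
v15: WRITE a=10  (a history now [(2, 53), (3, 2), (15, 10)])
v16: WRITE b=12  (b history now [(4, 49), (11, 33), (13, 38), (16, 12)])
READ d @v7: history=[(1, 24), (6, 15), (7, 21), (12, 45)] -> pick v7 -> 21
v17: WRITE a=53  (a history now [(2, 53), (3, 2), (15, 10), (17, 53)])
v18: WRITE d=11  (d history now [(1, 24), (6, 15), (7, 21), (12, 45), (18, 11)])
v19: WRITE b=30  (b history now [(4, 49), (11, 33), (13, 38), (16, 12), (19, 30)])
v20: WRITE c=21  (c history now [(5, 46), (8, 38), (9, 44), (10, 23), (14, 0), (20, 21)])
v21: WRITE b=50  (b history now [(4, 49), (11, 33), (13, 38), (16, 12), (19, 30), (21, 50)])
READ c @v15: history=[(5, 46), (8, 38), (9, 44), (10, 23), (14, 0), (20, 21)] -> pick v14 -> 0
READ d @v2: history=[(1, 24), (6, 15), (7, 21), (12, 45), (18, 11)] -> pick v1 -> 24
v22: WRITE d=6  (d history now [(1, 24), (6, 15), (7, 21), (12, 45), (18, 11), (22, 6)])
v23: WRITE c=18  (c history now [(5, 46), (8, 38), (9, 44), (10, 23), (14, 0), (20, 21), (23, 18)])
v24: WRITE c=26  (c history now [(5, 46), (8, 38), (9, 44), (10, 23), (14, 0), (20, 21), (23, 18), (24, 26)])
v25: WRITE c=21  (c history now [(5, 46), (8, 38), (9, 44), (10, 23), (14, 0), (20, 21), (23, 18), (24, 26), (25, 21)])
v26: WRITE a=47  (a history now [(2, 53), (3, 2), (15, 10), (17, 53), (26, 47)])
v27: WRITE b=9  (b history now [(4, 49), (11, 33), (13, 38), (16, 12), (19, 30), (21, 50), (27, 9)])
v28: WRITE c=39  (c history now [(5, 46), (8, 38), (9, 44), (10, 23), (14, 0), (20, 21), (23, 18), (24, 26), (25, 21), (28, 39)])
v29: WRITE b=43  (b history now [(4, 49), (11, 33), (13, 38), (16, 12), (19, 30), (21, 50), (27, 9), (29, 43)])
Read results in order: ['21', '0', '24']
NONE count = 0

Answer: 0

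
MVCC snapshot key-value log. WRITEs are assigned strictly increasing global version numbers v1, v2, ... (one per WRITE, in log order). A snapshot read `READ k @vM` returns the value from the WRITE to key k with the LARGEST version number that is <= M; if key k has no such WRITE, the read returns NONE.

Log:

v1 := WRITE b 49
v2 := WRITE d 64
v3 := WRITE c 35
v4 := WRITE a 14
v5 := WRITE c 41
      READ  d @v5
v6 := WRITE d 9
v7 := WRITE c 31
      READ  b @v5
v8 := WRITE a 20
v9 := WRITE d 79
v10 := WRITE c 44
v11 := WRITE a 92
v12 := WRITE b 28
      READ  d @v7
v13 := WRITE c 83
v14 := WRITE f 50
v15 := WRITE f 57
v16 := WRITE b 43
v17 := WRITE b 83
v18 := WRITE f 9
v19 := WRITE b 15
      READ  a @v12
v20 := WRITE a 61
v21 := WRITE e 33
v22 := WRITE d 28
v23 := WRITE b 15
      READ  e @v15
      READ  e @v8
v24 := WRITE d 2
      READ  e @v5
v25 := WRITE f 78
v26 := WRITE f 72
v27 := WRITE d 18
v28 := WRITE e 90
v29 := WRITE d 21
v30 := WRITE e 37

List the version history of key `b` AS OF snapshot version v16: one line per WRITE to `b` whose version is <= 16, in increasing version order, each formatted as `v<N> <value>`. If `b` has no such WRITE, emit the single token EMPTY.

Answer: v1 49
v12 28
v16 43

Derivation:
Scan writes for key=b with version <= 16:
  v1 WRITE b 49 -> keep
  v2 WRITE d 64 -> skip
  v3 WRITE c 35 -> skip
  v4 WRITE a 14 -> skip
  v5 WRITE c 41 -> skip
  v6 WRITE d 9 -> skip
  v7 WRITE c 31 -> skip
  v8 WRITE a 20 -> skip
  v9 WRITE d 79 -> skip
  v10 WRITE c 44 -> skip
  v11 WRITE a 92 -> skip
  v12 WRITE b 28 -> keep
  v13 WRITE c 83 -> skip
  v14 WRITE f 50 -> skip
  v15 WRITE f 57 -> skip
  v16 WRITE b 43 -> keep
  v17 WRITE b 83 -> drop (> snap)
  v18 WRITE f 9 -> skip
  v19 WRITE b 15 -> drop (> snap)
  v20 WRITE a 61 -> skip
  v21 WRITE e 33 -> skip
  v22 WRITE d 28 -> skip
  v23 WRITE b 15 -> drop (> snap)
  v24 WRITE d 2 -> skip
  v25 WRITE f 78 -> skip
  v26 WRITE f 72 -> skip
  v27 WRITE d 18 -> skip
  v28 WRITE e 90 -> skip
  v29 WRITE d 21 -> skip
  v30 WRITE e 37 -> skip
Collected: [(1, 49), (12, 28), (16, 43)]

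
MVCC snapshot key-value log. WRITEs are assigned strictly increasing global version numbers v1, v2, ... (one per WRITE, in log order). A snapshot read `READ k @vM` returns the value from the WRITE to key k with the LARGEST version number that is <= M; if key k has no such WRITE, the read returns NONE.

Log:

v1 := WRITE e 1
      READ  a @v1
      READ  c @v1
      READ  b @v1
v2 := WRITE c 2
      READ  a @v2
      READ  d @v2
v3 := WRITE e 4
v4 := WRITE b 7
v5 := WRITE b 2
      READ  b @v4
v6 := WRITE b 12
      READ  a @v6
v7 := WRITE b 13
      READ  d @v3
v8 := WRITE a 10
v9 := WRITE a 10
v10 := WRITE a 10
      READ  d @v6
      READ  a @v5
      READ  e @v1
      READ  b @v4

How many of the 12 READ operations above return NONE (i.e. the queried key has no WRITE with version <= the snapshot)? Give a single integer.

v1: WRITE e=1  (e history now [(1, 1)])
READ a @v1: history=[] -> no version <= 1 -> NONE
READ c @v1: history=[] -> no version <= 1 -> NONE
READ b @v1: history=[] -> no version <= 1 -> NONE
v2: WRITE c=2  (c history now [(2, 2)])
READ a @v2: history=[] -> no version <= 2 -> NONE
READ d @v2: history=[] -> no version <= 2 -> NONE
v3: WRITE e=4  (e history now [(1, 1), (3, 4)])
v4: WRITE b=7  (b history now [(4, 7)])
v5: WRITE b=2  (b history now [(4, 7), (5, 2)])
READ b @v4: history=[(4, 7), (5, 2)] -> pick v4 -> 7
v6: WRITE b=12  (b history now [(4, 7), (5, 2), (6, 12)])
READ a @v6: history=[] -> no version <= 6 -> NONE
v7: WRITE b=13  (b history now [(4, 7), (5, 2), (6, 12), (7, 13)])
READ d @v3: history=[] -> no version <= 3 -> NONE
v8: WRITE a=10  (a history now [(8, 10)])
v9: WRITE a=10  (a history now [(8, 10), (9, 10)])
v10: WRITE a=10  (a history now [(8, 10), (9, 10), (10, 10)])
READ d @v6: history=[] -> no version <= 6 -> NONE
READ a @v5: history=[(8, 10), (9, 10), (10, 10)] -> no version <= 5 -> NONE
READ e @v1: history=[(1, 1), (3, 4)] -> pick v1 -> 1
READ b @v4: history=[(4, 7), (5, 2), (6, 12), (7, 13)] -> pick v4 -> 7
Read results in order: ['NONE', 'NONE', 'NONE', 'NONE', 'NONE', '7', 'NONE', 'NONE', 'NONE', 'NONE', '1', '7']
NONE count = 9

Answer: 9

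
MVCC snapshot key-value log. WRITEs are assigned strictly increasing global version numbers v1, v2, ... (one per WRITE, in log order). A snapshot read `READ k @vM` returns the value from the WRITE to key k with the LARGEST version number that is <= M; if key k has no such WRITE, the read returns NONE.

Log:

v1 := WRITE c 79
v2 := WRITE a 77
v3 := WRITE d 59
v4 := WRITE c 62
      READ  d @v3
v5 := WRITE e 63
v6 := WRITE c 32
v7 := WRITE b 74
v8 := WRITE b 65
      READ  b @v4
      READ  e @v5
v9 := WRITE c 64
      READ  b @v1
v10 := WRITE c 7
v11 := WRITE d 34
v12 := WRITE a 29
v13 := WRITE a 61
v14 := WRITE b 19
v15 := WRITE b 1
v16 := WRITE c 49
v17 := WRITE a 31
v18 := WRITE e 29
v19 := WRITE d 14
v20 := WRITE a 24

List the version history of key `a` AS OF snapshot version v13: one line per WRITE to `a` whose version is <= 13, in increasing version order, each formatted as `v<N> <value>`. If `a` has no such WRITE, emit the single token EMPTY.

Answer: v2 77
v12 29
v13 61

Derivation:
Scan writes for key=a with version <= 13:
  v1 WRITE c 79 -> skip
  v2 WRITE a 77 -> keep
  v3 WRITE d 59 -> skip
  v4 WRITE c 62 -> skip
  v5 WRITE e 63 -> skip
  v6 WRITE c 32 -> skip
  v7 WRITE b 74 -> skip
  v8 WRITE b 65 -> skip
  v9 WRITE c 64 -> skip
  v10 WRITE c 7 -> skip
  v11 WRITE d 34 -> skip
  v12 WRITE a 29 -> keep
  v13 WRITE a 61 -> keep
  v14 WRITE b 19 -> skip
  v15 WRITE b 1 -> skip
  v16 WRITE c 49 -> skip
  v17 WRITE a 31 -> drop (> snap)
  v18 WRITE e 29 -> skip
  v19 WRITE d 14 -> skip
  v20 WRITE a 24 -> drop (> snap)
Collected: [(2, 77), (12, 29), (13, 61)]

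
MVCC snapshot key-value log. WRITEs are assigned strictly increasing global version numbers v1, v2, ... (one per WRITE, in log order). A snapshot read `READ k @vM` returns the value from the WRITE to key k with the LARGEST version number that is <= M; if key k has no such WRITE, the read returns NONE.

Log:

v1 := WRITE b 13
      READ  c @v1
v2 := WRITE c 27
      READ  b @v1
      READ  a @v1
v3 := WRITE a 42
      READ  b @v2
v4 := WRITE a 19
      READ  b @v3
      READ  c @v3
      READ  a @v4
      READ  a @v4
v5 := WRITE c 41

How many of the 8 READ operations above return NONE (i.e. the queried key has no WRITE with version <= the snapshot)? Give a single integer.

Answer: 2

Derivation:
v1: WRITE b=13  (b history now [(1, 13)])
READ c @v1: history=[] -> no version <= 1 -> NONE
v2: WRITE c=27  (c history now [(2, 27)])
READ b @v1: history=[(1, 13)] -> pick v1 -> 13
READ a @v1: history=[] -> no version <= 1 -> NONE
v3: WRITE a=42  (a history now [(3, 42)])
READ b @v2: history=[(1, 13)] -> pick v1 -> 13
v4: WRITE a=19  (a history now [(3, 42), (4, 19)])
READ b @v3: history=[(1, 13)] -> pick v1 -> 13
READ c @v3: history=[(2, 27)] -> pick v2 -> 27
READ a @v4: history=[(3, 42), (4, 19)] -> pick v4 -> 19
READ a @v4: history=[(3, 42), (4, 19)] -> pick v4 -> 19
v5: WRITE c=41  (c history now [(2, 27), (5, 41)])
Read results in order: ['NONE', '13', 'NONE', '13', '13', '27', '19', '19']
NONE count = 2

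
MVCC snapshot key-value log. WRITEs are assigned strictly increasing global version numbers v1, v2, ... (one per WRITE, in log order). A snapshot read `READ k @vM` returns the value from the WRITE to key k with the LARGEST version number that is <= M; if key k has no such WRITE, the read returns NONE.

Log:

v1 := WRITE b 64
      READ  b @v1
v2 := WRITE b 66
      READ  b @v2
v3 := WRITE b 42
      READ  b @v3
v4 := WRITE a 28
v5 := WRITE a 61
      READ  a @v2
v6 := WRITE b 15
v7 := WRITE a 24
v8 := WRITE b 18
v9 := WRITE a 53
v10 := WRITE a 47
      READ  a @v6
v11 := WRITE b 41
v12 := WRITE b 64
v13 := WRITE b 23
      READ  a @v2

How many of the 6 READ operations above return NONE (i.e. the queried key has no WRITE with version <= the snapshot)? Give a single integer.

v1: WRITE b=64  (b history now [(1, 64)])
READ b @v1: history=[(1, 64)] -> pick v1 -> 64
v2: WRITE b=66  (b history now [(1, 64), (2, 66)])
READ b @v2: history=[(1, 64), (2, 66)] -> pick v2 -> 66
v3: WRITE b=42  (b history now [(1, 64), (2, 66), (3, 42)])
READ b @v3: history=[(1, 64), (2, 66), (3, 42)] -> pick v3 -> 42
v4: WRITE a=28  (a history now [(4, 28)])
v5: WRITE a=61  (a history now [(4, 28), (5, 61)])
READ a @v2: history=[(4, 28), (5, 61)] -> no version <= 2 -> NONE
v6: WRITE b=15  (b history now [(1, 64), (2, 66), (3, 42), (6, 15)])
v7: WRITE a=24  (a history now [(4, 28), (5, 61), (7, 24)])
v8: WRITE b=18  (b history now [(1, 64), (2, 66), (3, 42), (6, 15), (8, 18)])
v9: WRITE a=53  (a history now [(4, 28), (5, 61), (7, 24), (9, 53)])
v10: WRITE a=47  (a history now [(4, 28), (5, 61), (7, 24), (9, 53), (10, 47)])
READ a @v6: history=[(4, 28), (5, 61), (7, 24), (9, 53), (10, 47)] -> pick v5 -> 61
v11: WRITE b=41  (b history now [(1, 64), (2, 66), (3, 42), (6, 15), (8, 18), (11, 41)])
v12: WRITE b=64  (b history now [(1, 64), (2, 66), (3, 42), (6, 15), (8, 18), (11, 41), (12, 64)])
v13: WRITE b=23  (b history now [(1, 64), (2, 66), (3, 42), (6, 15), (8, 18), (11, 41), (12, 64), (13, 23)])
READ a @v2: history=[(4, 28), (5, 61), (7, 24), (9, 53), (10, 47)] -> no version <= 2 -> NONE
Read results in order: ['64', '66', '42', 'NONE', '61', 'NONE']
NONE count = 2

Answer: 2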